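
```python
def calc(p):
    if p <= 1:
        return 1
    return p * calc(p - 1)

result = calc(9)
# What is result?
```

calc(9) = 9 * 8 * 7 * 6 * 5 * 4 * 3 * 2 * 1 = 362880

Answer: 362880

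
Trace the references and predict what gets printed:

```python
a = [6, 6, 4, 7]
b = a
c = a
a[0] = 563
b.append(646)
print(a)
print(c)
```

Key concept: multiple aliases.
Step by step:
`a = [6, 6, 4, 7]` → a = [6, 6, 4, 7]
`b = a` → b = [6, 6, 4, 7] (same object as a)
`c = a` → c = [6, 6, 4, 7] (same object as a, b)
`a[0] = 563` → a = [563, 6, 4, 7] (same object as b, c); b = [563, 6, 4, 7] (same object as a, c); c = [563, 6, 4, 7] (same object as a, b)
`b.append(646)` → a = [563, 6, 4, 7, 646] (same object as b, c); b = [563, 6, 4, 7, 646] (same object as a, c); c = [563, 6, 4, 7, 646] (same object as a, b)
`print(a)` → prints [563, 6, 4, 7, 646]
`print(c)` → prints [563, 6, 4, 7, 646]

Answer:
[563, 6, 4, 7, 646]
[563, 6, 4, 7, 646]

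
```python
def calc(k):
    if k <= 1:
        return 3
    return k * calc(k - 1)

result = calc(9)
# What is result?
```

calc(9) = 9 * 8 * 7 * 6 * 5 * 4 * 3 * 2 * 3 = 1088640

Answer: 1088640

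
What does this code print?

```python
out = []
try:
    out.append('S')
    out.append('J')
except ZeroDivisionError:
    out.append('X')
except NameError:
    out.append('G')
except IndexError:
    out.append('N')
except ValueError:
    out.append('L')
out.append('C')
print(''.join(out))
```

Execution trace: 'S' (try body) → 'J' (try body, no exception) → 'C' (after the try/except). Output: SJC

Answer: SJC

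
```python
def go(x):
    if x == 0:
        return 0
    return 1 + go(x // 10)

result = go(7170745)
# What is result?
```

Count of digits of 7170745: 7

Answer: 7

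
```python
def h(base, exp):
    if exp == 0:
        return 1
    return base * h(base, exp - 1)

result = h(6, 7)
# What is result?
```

h(6, 7) = 6 * 6 * 6 * 6 * 6 * 6 * 6 = 279936

Answer: 279936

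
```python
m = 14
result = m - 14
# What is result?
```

Trace:
`m = 14` → m = 14
`result = m - 14` → result = 0
So result = 0

Answer: 0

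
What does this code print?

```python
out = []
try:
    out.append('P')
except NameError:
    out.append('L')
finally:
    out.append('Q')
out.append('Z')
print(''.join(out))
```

Execution trace: 'P' (try body, no exception) → 'Q' (finally) → 'Z' (after the try/except). Output: PQZ

Answer: PQZ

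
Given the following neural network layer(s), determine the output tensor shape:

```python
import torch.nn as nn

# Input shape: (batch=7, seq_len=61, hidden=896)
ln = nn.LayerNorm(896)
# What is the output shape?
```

Input: (7, 61, 896) -> Output: (7, 61, 896)

Answer: (7, 61, 896)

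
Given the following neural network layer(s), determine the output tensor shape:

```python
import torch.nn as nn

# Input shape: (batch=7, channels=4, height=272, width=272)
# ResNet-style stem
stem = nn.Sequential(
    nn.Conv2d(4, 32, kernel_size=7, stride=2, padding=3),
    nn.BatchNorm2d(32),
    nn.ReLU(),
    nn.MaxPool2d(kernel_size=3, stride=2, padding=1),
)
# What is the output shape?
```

Input: (7, 4, 272, 272) -> after Conv2d 7x7 stride=2: (7, 32, 136, 136) -> Output: (7, 32, 68, 68)

Answer: (7, 32, 68, 68)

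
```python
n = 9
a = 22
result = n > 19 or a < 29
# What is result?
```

Trace:
`n = 9` → n = 9
`a = 22` → a = 22
`result = n > 19 or a < 29` → result = True
So result = True

Answer: True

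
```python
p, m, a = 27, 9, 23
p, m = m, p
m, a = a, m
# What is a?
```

Trace:
`p, m, a = 27, 9, 23` → p = 27; m = 9; a = 23
`p, m = m, p` → p = 9; m = 27
`m, a = a, m` → m = 23; a = 27
So a = 27

Answer: 27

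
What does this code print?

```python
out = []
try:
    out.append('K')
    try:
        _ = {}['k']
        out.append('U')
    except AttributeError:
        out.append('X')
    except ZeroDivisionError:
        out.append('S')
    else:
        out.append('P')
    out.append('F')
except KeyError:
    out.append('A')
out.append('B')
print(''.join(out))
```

Execution trace: 'K' (try body) → 'A' (except KeyError) → 'B' (after the try/except). Output: KAB

Answer: KAB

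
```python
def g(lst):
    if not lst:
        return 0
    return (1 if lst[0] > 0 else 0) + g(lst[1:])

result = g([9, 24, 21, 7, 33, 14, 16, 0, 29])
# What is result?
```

Count of positive elements in [9, 24, 21, 7, 33, 14, 16, 0, 29] = 8

Answer: 8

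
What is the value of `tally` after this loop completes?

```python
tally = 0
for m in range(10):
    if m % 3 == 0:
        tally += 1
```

Count numbers divisible by 3 in range(10)
`tally` takes the values: 0 → 1 → 2 → 3 → 4

Answer: 4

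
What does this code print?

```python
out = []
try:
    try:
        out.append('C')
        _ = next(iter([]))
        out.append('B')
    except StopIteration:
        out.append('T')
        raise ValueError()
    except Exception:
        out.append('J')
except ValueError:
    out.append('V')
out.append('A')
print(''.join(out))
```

Execution trace: 'C' (inner try body) → 'T' (inner except StopIteration) → 'V' (outer except ValueError) → 'A' (after the try/except). Output: CTVA

Answer: CTVA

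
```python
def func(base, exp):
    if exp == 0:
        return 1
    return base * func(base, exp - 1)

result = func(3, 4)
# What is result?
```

func(3, 4) = 3 * 3 * 3 * 3 = 81

Answer: 81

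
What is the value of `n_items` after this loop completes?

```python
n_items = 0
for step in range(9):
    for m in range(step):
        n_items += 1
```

Triangle number: 0+1+2+...+8
`n_items` takes the values: 0 → 1 → 2 → 3 → 4 → 5 → 6 → 7 → 8 → 9 → 10 → 11 → 12 → 13 → 14 → 15 → 16 → 17 → 18 → 19 → 20 → 21 → 22 → 23 → 24 → 25 → 26 → 27 → 28 → 29 → 30 → 31 → 32 → 33 → 34 → 35 → 36

Answer: 36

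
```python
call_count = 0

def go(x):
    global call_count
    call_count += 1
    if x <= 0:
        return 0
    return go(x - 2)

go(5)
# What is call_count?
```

Linear recursion stepping by 2: 4 calls from x=5 down to ≤0.

Answer: 4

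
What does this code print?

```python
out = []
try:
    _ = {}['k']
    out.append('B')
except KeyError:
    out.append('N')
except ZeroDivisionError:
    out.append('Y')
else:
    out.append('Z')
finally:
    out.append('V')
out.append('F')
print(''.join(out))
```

Execution trace: 'N' (except KeyError) → 'V' (finally) → 'F' (after the try/except). Output: NVF

Answer: NVF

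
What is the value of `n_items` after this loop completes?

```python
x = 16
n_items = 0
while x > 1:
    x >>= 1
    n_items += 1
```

Count right shifts until 1
`n_items` takes the values: 0 → 1 → 2 → 3 → 4

Answer: 4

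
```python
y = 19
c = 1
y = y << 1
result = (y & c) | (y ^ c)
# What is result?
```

Trace:
`y = 19` → y = 19
`c = 1` → c = 1
`y = y << 1` → y = 38
`result = (y & c) | (y ^ c)` → result = 39
So result = 39

Answer: 39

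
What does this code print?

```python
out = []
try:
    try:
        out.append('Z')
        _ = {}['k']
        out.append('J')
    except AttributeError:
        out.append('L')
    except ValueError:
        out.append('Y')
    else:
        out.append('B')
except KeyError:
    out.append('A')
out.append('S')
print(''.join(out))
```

Execution trace: 'Z' (try body) → 'A' (outer except KeyError) → 'S' (after the try/except). Output: ZAS

Answer: ZAS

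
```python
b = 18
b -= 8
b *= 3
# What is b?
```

Trace:
`b = 18` → b = 18
`b -= 8` → b = 10
`b *= 3` → b = 30
So b = 30

Answer: 30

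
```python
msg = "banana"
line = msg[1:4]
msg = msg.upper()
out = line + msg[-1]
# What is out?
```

Trace:
`msg = "banana"` → msg = 'banana'
`line = msg[1:4]` → line = 'ana'
`msg = msg.upper()` → msg = 'BANANA'
`out = line + msg[-1]` → out = 'anaA'
So out = 'anaA'

Answer: 'anaA'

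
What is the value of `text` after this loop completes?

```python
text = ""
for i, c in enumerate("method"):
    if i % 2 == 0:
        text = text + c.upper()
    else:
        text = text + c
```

Uppercase even positions in 'method'
`text` takes the values: "" → "M" → "Me" → "MeT" → "MeTh" → "MeThO" → "MeThOd"

Answer: "MeThOd"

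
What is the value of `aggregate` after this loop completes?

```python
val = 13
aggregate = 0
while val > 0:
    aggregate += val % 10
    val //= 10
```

Sum digits of 13
`aggregate` takes the values: 0 → 3 → 4

Answer: 4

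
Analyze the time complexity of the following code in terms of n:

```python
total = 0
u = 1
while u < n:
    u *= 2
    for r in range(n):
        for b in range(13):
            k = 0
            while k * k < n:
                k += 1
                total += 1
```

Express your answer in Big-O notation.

Each loop level contributes: log n × n × 1 × √n. Multiplying the contributions gives O(n√n log n).

Answer: O(n√n log n)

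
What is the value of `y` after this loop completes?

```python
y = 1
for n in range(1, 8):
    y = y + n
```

Start at 1, add 1 through 7
`y` takes the values: 1 → 2 → 4 → 7 → 11 → 16 → 22 → 29

Answer: 29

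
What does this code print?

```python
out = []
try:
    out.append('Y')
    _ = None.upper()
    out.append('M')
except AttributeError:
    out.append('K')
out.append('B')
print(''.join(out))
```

Execution trace: 'Y' (try body) → 'K' (except AttributeError) → 'B' (after the try/except). Output: YKB

Answer: YKB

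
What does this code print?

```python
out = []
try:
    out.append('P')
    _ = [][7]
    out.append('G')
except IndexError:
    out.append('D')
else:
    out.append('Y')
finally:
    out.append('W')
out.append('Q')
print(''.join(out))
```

Execution trace: 'P' (try body) → 'D' (except IndexError) → 'W' (finally) → 'Q' (after the try/except). Output: PDWQ

Answer: PDWQ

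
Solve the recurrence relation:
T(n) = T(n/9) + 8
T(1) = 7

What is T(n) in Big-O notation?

Each step divides n by 9 and adds 8. After log_9(n) steps we reach T(1)=7. So T(n) = 8·log_9(n) + 7 = O(log n).

Answer: O(log n)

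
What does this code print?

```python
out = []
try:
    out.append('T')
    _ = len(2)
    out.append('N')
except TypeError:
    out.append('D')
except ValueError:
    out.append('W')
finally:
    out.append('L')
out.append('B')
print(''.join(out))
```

Execution trace: 'T' (try body) → 'D' (except TypeError) → 'L' (finally) → 'B' (after the try/except). Output: TDLB

Answer: TDLB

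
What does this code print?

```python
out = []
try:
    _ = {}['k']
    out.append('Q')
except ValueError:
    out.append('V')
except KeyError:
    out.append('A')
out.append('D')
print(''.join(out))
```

Execution trace: 'A' (except KeyError) → 'D' (after the try/except). Output: AD

Answer: AD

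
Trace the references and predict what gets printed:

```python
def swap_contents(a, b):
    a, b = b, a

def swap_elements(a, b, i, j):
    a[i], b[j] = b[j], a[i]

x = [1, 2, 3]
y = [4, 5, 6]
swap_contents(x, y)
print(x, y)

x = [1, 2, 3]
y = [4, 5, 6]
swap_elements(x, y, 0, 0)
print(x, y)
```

Key concept: parameter rebinding vs mutation.
Step by step:
`x = [1, 2, 3]` → x = [1, 2, 3]
`y = [4, 5, 6]` → y = [4, 5, 6]
`swap_contents(x, y)` → no visible change to tracked variables
`print(x, y)` → prints [1, 2, 3] [4, 5, 6]
`x = [1, 2, 3]` → x = [1, 2, 3]
`y = [4, 5, 6]` → y = [4, 5, 6]
`swap_elements(x, y, 0, 0)` → x = [4, 2, 3]; y = [1, 5, 6]
`print(x, y)` → prints [4, 2, 3] [1, 5, 6]

Answer:
[1, 2, 3] [4, 5, 6]
[4, 2, 3] [1, 5, 6]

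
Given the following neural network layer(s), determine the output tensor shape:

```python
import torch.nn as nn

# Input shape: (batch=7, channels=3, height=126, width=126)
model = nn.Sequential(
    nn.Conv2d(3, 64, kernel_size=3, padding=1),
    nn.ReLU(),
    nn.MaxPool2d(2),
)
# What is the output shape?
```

Input: (7, 3, 126, 126) -> after Conv2d: (7, 64, 126, 126) -> after ReLU: (7, 64, 126, 126) -> Output: (7, 64, 63, 63)

Answer: (7, 64, 63, 63)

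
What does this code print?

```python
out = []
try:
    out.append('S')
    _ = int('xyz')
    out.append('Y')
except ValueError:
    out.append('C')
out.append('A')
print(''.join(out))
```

Execution trace: 'S' (try body) → 'C' (except ValueError) → 'A' (after the try/except). Output: SCA

Answer: SCA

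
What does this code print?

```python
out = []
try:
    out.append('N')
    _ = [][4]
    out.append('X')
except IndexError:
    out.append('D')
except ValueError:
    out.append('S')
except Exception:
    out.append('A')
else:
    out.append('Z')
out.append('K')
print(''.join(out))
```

Execution trace: 'N' (try body) → 'D' (except IndexError) → 'K' (after the try/except). Output: NDK

Answer: NDK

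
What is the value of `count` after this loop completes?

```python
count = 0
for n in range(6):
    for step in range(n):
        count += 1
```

Triangle number: 0+1+2+...+5
`count` takes the values: 0 → 1 → 2 → 3 → 4 → 5 → 6 → 7 → 8 → 9 → 10 → 11 → 12 → 13 → 14 → 15

Answer: 15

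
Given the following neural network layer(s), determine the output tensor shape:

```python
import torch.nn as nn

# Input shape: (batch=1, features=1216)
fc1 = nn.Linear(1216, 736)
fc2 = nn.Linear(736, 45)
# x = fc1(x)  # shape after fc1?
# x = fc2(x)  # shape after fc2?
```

Input: (1, 1216) -> after fc1: (1, 736) -> Output: (1, 45)

Answer: (1, 45)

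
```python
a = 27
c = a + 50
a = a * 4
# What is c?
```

Trace:
`a = 27` → a = 27
`c = a + 50` → c = 77
`a = a * 4` → a = 108
So c = 77

Answer: 77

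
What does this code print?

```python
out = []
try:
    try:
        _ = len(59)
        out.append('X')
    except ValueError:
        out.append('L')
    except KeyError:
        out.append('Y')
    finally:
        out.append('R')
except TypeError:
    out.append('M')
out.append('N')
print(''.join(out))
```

Execution trace: 'R' (finally) → 'M' (outer except TypeError) → 'N' (after the try/except). Output: RMN

Answer: RMN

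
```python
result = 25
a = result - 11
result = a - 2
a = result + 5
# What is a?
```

Trace:
`result = 25` → result = 25
`a = result - 11` → a = 14
`result = a - 2` → result = 12
`a = result + 5` → a = 17
So a = 17

Answer: 17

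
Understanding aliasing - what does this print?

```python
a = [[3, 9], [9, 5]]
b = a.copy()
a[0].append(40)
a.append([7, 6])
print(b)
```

Key concept: shallow copy with nested lists.
Step by step:
`a = [[3, 9], [9, 5]]` → a = [[3, 9], [9, 5]]
`b = a.copy()` → b = [[3, 9], [9, 5]]
`a[0].append(40)` → a = [[3, 9, 40], [9, 5]]; b = [[3, 9, 40], [9, 5]]
`a.append([7, 6])` → a = [[3, 9, 40], [9, 5], [7, 6]]
`print(b)` → prints [[3, 9, 40], [9, 5]]

Answer: [[3, 9, 40], [9, 5]]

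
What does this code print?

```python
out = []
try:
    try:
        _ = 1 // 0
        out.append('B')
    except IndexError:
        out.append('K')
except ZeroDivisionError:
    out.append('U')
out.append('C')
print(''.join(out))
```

Execution trace: 'U' (outer except ZeroDivisionError) → 'C' (after the try/except). Output: UC

Answer: UC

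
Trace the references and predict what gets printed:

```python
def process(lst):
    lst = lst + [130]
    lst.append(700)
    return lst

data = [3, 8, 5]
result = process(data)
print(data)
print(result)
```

Key concept: rebinding parameter vs mutation.
Step by step:
`data = [3, 8, 5]` → data = [3, 8, 5]
`result = process(data)` → result = [3, 8, 5, 130, 700]
`print(data)` → prints [3, 8, 5]
`print(result)` → prints [3, 8, 5, 130, 700]

Answer:
[3, 8, 5]
[3, 8, 5, 130, 700]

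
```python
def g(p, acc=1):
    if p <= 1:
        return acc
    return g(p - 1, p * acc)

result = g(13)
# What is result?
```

Accumulator trace (n, acc): (13, 1) -> (12, 13) -> (11, 156) -> (10, 1716) -> (9, 17160) -> (8, 154440) -> (7, 1235520) -> (6, 8648640) -> (5, 51891840) -> (4, 259459200) -> (3, 1037836800) -> (2, 3113510400) -> (1, 6227020800) -> return 6227020800

Answer: 6227020800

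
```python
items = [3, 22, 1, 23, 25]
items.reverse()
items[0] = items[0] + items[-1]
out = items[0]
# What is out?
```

Trace:
`items = [3, 22, 1, 23, 25]` → items = [3, 22, 1, 23, 25]
`items.reverse()` → items = [25, 23, 1, 22, 3]
`items[0] = items[0] + items[-1]` → items = [28, 23, 1, 22, 3]
`out = items[0]` → out = 28
So out = 28

Answer: 28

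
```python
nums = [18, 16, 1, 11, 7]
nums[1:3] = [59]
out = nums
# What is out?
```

Trace:
`nums = [18, 16, 1, 11, 7]` → nums = [18, 16, 1, 11, 7]
`nums[1:3] = [59]` → nums = [18, 59, 11, 7]
`out = nums` → out = [18, 59, 11, 7]
So out = [18, 59, 11, 7]

Answer: [18, 59, 11, 7]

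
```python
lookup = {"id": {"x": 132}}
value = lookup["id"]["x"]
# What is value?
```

Trace:
`lookup = {"id": {"x": 132}}` → lookup = {'id': {'x': 132}}
`value = lookup["id"]["x"]` → value = 132
So value = 132

Answer: 132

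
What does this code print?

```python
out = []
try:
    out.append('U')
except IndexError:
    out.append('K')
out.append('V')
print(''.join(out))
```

Execution trace: 'U' (try body, no exception) → 'V' (after the try/except). Output: UV

Answer: UV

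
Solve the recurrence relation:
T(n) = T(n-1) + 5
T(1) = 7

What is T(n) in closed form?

Unrolling: T(n) = T(1) + 5·(n-1) = 7 + 5(n-1) = 5n + 2.

Answer: T(n) = 5n + 2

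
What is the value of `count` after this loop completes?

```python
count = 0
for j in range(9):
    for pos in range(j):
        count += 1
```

Triangle number: 0+1+2+...+8
`count` takes the values: 0 → 1 → 2 → 3 → 4 → 5 → 6 → 7 → 8 → 9 → 10 → 11 → 12 → 13 → 14 → 15 → 16 → 17 → 18 → 19 → 20 → 21 → 22 → 23 → 24 → 25 → 26 → 27 → 28 → 29 → 30 → 31 → 32 → 33 → 34 → 35 → 36

Answer: 36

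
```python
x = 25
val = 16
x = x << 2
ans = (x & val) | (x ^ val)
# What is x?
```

Trace:
`x = 25` → x = 25
`val = 16` → val = 16
`x = x << 2` → x = 100
`ans = (x & val) | (x ^ val)` → ans = 116
So x = 100

Answer: 100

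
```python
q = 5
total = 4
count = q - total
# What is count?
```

Trace:
`q = 5` → q = 5
`total = 4` → total = 4
`count = q - total` → count = 1
So count = 1

Answer: 1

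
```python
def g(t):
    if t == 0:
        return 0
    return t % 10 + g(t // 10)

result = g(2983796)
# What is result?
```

Sum of digits of 2983796: 6 + 9 + 7 + 3 + 8 + 9 + 2 = 44

Answer: 44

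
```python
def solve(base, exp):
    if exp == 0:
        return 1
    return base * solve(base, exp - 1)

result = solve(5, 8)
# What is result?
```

solve(5, 8) = 5 * 5 * 5 * 5 * 5 * 5 * 5 * 5 = 390625

Answer: 390625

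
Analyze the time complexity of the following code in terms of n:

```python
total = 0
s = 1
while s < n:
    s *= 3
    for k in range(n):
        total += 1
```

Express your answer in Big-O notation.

Each loop level contributes: log n × n. Multiplying the contributions gives O(n log n).

Answer: O(n log n)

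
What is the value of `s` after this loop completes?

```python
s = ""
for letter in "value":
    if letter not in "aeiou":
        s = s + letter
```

Remove vowels from 'value'
`s` takes the values: "" → "v" → "vl"

Answer: "vl"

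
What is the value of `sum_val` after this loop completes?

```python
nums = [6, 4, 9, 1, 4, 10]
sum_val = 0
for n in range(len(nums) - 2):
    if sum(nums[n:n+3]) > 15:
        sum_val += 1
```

Count windows with sum > 15
`sum_val` takes the values: 0 → 1

Answer: 1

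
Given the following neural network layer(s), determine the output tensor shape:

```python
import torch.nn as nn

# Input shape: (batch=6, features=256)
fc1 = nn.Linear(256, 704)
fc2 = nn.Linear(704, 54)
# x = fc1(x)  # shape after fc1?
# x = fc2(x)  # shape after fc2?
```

Input: (6, 256) -> after fc1: (6, 704) -> Output: (6, 54)

Answer: (6, 54)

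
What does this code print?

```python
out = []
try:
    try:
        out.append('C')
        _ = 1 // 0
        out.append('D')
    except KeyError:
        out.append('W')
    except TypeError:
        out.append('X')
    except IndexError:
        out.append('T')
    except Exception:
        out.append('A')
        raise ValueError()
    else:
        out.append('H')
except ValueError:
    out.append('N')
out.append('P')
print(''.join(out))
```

Execution trace: 'C' (inner try body) → 'A' (inner except Exception) → 'N' (outer except ValueError) → 'P' (after the try/except). Output: CANP

Answer: CANP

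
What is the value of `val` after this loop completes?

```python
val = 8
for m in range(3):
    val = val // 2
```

Halve 3 times: 8 // 2^3 = 1
`val` takes the values: 8 → 4 → 2 → 1

Answer: 1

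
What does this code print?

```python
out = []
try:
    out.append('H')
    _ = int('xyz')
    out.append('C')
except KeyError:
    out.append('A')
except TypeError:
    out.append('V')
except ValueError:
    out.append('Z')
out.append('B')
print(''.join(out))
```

Execution trace: 'H' (try body) → 'Z' (except ValueError) → 'B' (after the try/except). Output: HZB

Answer: HZB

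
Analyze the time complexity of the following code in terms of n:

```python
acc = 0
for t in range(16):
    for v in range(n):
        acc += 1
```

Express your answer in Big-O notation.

Each loop level contributes: 1 × n. Multiplying the contributions gives O(n).

Answer: O(n)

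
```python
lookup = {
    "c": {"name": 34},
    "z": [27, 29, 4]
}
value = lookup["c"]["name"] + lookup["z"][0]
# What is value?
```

Trace:
`lookup = { ...` → lookup = {'c': {'name': 34}, 'z': [27, 29, 4]}
`value = lookup["c"]["name"] + lookup["z"][0]` → value = 61
So value = 61

Answer: 61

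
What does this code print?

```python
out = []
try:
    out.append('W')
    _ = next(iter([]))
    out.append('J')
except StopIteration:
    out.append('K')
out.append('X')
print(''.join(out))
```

Execution trace: 'W' (try body) → 'K' (except StopIteration) → 'X' (after the try/except). Output: WKX

Answer: WKX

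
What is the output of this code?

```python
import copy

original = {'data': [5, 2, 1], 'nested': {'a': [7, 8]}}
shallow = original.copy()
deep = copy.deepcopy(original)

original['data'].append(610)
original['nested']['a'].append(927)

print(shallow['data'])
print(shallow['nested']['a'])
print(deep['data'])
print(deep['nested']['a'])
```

Key concept: comparing shallow vs deep copy.
Step by step:
`original = {'data': [5, 2, 1], 'nested': {'a': [7, 8]}}` → original = {'data': [5, 2, 1], 'nested': {'a': [7, 8]}}
`shallow = original.copy()` → shallow = {'data': [5, 2, 1], 'nested': {'a': [7, 8]}}
`deep = copy.deepcopy(original)` → deep = {'data': [5, 2, 1], 'nested': {'a': [7, 8]}}
`original['data'].append(610)` → original = {'data': [5, 2, 1, 610], 'nested': {'a': [7, 8]}}; shallow = {'data': [5, 2, 1, 610], 'nested': {'a': [7, 8]}}
`original['nested']['a'].append(927)` → original = {'data': [5, 2, 1, 610], 'nested': {'a': [7, 8, 927]}}; shallow = {'data': [5, 2, 1, 610], 'nested': {'a': [7, 8, 927]}}
`print(shallow['data'])` → prints [5, 2, 1, 610]
`print(shallow['nested']['a'])` → prints [7, 8, 927]
`print(deep['data'])` → prints [5, 2, 1]
`print(deep['nested']['a'])` → prints [7, 8]

Answer:
[5, 2, 1, 610]
[7, 8, 927]
[5, 2, 1]
[7, 8]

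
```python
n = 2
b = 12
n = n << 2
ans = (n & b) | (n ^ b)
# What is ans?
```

Trace:
`n = 2` → n = 2
`b = 12` → b = 12
`n = n << 2` → n = 8
`ans = (n & b) | (n ^ b)` → ans = 12
So ans = 12

Answer: 12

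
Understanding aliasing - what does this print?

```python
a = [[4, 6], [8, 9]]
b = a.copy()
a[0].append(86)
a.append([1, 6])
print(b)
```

Key concept: shallow copy with nested lists.
Step by step:
`a = [[4, 6], [8, 9]]` → a = [[4, 6], [8, 9]]
`b = a.copy()` → b = [[4, 6], [8, 9]]
`a[0].append(86)` → a = [[4, 6, 86], [8, 9]]; b = [[4, 6, 86], [8, 9]]
`a.append([1, 6])` → a = [[4, 6, 86], [8, 9], [1, 6]]
`print(b)` → prints [[4, 6, 86], [8, 9]]

Answer: [[4, 6, 86], [8, 9]]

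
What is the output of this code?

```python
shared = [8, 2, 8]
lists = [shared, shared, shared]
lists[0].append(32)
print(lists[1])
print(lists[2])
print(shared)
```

Key concept: list of same reference.
Step by step:
`shared = [8, 2, 8]` → shared = [8, 2, 8]
`lists = [shared, shared, shared]` → lists = [[8, 2, 8], [8, 2, 8], [8, 2, 8]]
`lists[0].append(32)` → shared = [8, 2, 8, 32]; lists = [[8, 2, 8, 32], [8, 2, 8, 32], [8, 2, 8, 32]]
`print(lists[1])` → prints [8, 2, 8, 32]
`print(lists[2])` → prints [8, 2, 8, 32]
`print(shared)` → prints [8, 2, 8, 32]

Answer:
[8, 2, 8, 32]
[8, 2, 8, 32]
[8, 2, 8, 32]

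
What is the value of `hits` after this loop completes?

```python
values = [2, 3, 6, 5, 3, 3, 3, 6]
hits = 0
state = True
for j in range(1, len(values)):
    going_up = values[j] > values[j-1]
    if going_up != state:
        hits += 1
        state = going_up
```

Count direction changes in [2, 3, 6, 5, 3, 3, 3, 6]
`hits` takes the values: 0 → 1 → 2

Answer: 2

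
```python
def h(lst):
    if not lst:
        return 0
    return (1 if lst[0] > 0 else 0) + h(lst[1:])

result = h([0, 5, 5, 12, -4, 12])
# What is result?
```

Count of positive elements in [0, 5, 5, 12, -4, 12] = 4

Answer: 4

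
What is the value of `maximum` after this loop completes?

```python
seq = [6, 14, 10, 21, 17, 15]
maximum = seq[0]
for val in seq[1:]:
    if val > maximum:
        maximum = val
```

Maximum of [6, 14, 10, 21, 17, 15]
`maximum` takes the values: 6 → 14 → 21

Answer: 21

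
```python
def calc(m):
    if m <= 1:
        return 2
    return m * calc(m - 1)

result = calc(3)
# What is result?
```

calc(3) = 3 * 2 * 2 = 12

Answer: 12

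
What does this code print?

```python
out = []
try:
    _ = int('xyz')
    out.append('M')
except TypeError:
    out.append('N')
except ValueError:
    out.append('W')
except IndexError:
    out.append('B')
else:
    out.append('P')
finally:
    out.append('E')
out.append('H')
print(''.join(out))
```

Execution trace: 'W' (except ValueError) → 'E' (finally) → 'H' (after the try/except). Output: WEH

Answer: WEH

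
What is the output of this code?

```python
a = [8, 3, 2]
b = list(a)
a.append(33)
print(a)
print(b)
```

Key concept: list() constructor creates copy.
Step by step:
`a = [8, 3, 2]` → a = [8, 3, 2]
`b = list(a)` → b = [8, 3, 2]
`a.append(33)` → a = [8, 3, 2, 33]
`print(a)` → prints [8, 3, 2, 33]
`print(b)` → prints [8, 3, 2]

Answer:
[8, 3, 2, 33]
[8, 3, 2]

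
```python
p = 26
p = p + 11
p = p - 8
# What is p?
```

Trace:
`p = 26` → p = 26
`p = p + 11` → p = 37
`p = p - 8` → p = 29
So p = 29

Answer: 29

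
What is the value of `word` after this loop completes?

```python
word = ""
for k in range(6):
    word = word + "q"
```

Repeat 'q' 6 times
`word` takes the values: "" → "q" → "qq" → "qqq" → "qqqq" → "qqqqq" → "qqqqqq"

Answer: "qqqqqq"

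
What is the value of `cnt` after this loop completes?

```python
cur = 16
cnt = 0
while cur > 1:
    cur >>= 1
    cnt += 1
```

Count right shifts until 1
`cnt` takes the values: 0 → 1 → 2 → 3 → 4

Answer: 4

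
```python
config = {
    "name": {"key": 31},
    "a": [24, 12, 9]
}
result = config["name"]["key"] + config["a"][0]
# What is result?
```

Trace:
`config = { ...` → config = {'name': {'key': 31}, 'a': [24, 12, 9]}
`result = config["name"]["key"] + config["a"][0]` → result = 55
So result = 55

Answer: 55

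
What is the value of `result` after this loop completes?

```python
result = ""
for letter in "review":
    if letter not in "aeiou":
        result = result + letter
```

Remove vowels from 'review'
`result` takes the values: "" → "r" → "rv" → "rvw"

Answer: "rvw"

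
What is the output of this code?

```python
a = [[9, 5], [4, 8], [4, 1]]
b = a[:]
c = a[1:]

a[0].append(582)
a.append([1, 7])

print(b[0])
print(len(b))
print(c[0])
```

Key concept: slice with nested mutation.
Step by step:
`a = [[9, 5], [4, 8], [4, 1]]` → a = [[9, 5], [4, 8], [4, 1]]
`b = a[:]` → b = [[9, 5], [4, 8], [4, 1]]
`c = a[1:]` → c = [[4, 8], [4, 1]]
`a[0].append(582)` → a = [[9, 5, 582], [4, 8], [4, 1]]; b = [[9, 5, 582], [4, 8], [4, 1]]
`a.append([1, 7])` → a = [[9, 5, 582], [4, 8], [4, 1], [1, 7]]
`print(b[0])` → prints [9, 5, 582]
`print(len(b))` → prints 3
`print(c[0])` → prints [4, 8]

Answer:
[9, 5, 582]
3
[4, 8]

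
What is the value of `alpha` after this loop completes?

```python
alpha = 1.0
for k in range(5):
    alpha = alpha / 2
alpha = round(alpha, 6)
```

Halving LR 5 times: 1 / 2^5
`alpha` takes the values: 1.0 → 0.5 → 0.25 → 0.125 → 0.0625 → 0.03125

Answer: 0.03125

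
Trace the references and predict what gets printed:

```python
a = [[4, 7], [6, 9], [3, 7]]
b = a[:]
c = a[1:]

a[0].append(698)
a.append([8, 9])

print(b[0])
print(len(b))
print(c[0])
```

Key concept: slice with nested mutation.
Step by step:
`a = [[4, 7], [6, 9], [3, 7]]` → a = [[4, 7], [6, 9], [3, 7]]
`b = a[:]` → b = [[4, 7], [6, 9], [3, 7]]
`c = a[1:]` → c = [[6, 9], [3, 7]]
`a[0].append(698)` → a = [[4, 7, 698], [6, 9], [3, 7]]; b = [[4, 7, 698], [6, 9], [3, 7]]
`a.append([8, 9])` → a = [[4, 7, 698], [6, 9], [3, 7], [8, 9]]
`print(b[0])` → prints [4, 7, 698]
`print(len(b))` → prints 3
`print(c[0])` → prints [6, 9]

Answer:
[4, 7, 698]
3
[6, 9]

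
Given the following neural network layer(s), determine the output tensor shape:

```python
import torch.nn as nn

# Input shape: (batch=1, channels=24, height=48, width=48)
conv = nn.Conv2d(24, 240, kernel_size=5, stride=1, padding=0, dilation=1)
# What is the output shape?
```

Input: (1, 24, 48, 48) -> Output: (1, 240, 44, 44)

Answer: (1, 240, 44, 44)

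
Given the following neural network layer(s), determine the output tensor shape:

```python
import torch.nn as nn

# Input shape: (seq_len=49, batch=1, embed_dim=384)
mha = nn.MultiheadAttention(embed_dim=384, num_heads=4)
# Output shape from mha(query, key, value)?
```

Input: (49, 1, 384) -> Output: (49, 1, 384)

Answer: (49, 1, 384)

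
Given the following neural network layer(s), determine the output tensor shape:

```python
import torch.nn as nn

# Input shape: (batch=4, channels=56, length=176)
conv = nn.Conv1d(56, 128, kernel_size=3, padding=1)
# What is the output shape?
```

Input: (4, 56, 176) -> Output: (4, 128, 176)

Answer: (4, 128, 176)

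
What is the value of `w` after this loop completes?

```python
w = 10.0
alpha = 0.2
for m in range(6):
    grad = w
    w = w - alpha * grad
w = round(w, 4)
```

Gradient descent: w = 10.0 * (1 - 0.2)^6
`w` takes the values: 10.0 → 8.0 → 6.4 → 5.12 → 4.096 → 3.2768 → 2.62144 → 2.6214

Answer: 2.6214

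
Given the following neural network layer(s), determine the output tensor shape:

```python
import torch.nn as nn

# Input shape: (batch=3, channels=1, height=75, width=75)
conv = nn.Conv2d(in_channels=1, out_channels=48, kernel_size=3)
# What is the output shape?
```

Input: (3, 1, 75, 75) -> Output: (3, 48, 73, 73)

Answer: (3, 48, 73, 73)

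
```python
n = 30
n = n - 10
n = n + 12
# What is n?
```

Trace:
`n = 30` → n = 30
`n = n - 10` → n = 20
`n = n + 12` → n = 32
So n = 32

Answer: 32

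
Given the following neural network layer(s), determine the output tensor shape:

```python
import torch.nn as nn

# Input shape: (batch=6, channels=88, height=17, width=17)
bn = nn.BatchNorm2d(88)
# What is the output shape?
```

Input: (6, 88, 17, 17) -> Output: (6, 88, 17, 17)

Answer: (6, 88, 17, 17)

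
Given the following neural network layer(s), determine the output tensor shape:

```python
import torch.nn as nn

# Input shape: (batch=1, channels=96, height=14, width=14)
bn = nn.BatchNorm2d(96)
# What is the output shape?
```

Input: (1, 96, 14, 14) -> Output: (1, 96, 14, 14)

Answer: (1, 96, 14, 14)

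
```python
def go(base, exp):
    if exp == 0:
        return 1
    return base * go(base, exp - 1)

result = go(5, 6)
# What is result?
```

go(5, 6) = 5 * 5 * 5 * 5 * 5 * 5 = 15625

Answer: 15625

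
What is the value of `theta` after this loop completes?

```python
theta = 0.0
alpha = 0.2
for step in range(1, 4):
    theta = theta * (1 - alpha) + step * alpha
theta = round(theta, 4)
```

Moving average with lr=0.2
`theta` takes the values: 0.0 → 0.2 → 0.56 → 1.048

Answer: 1.048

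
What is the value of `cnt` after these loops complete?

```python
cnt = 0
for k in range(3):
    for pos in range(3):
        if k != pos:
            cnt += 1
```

3² - 3 (exclude diagonal)
`cnt` takes the values: 0 → 1 → 2 → 3 → 4 → 5 → 6

Answer: 6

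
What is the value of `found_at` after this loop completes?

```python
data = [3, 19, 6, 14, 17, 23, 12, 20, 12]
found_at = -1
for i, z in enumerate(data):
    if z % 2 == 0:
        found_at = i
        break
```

First even number index in [3, 19, 6, 14, 17, 23, 12, 20, 12]
`found_at` takes the values: -1 → 2

Answer: 2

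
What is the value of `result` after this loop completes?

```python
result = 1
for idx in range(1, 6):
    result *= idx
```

5! = 120
`result` takes the values: 1 → 2 → 6 → 24 → 120

Answer: 120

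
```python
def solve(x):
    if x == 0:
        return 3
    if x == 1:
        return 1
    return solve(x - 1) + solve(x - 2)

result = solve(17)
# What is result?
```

Build up from base cases: solve(0)=3, solve(1)=1, solve(2)=4, solve(3)=5, solve(4)=9, solve(5)=14, solve(6)=23, ..., solve(17)=4558

Answer: 4558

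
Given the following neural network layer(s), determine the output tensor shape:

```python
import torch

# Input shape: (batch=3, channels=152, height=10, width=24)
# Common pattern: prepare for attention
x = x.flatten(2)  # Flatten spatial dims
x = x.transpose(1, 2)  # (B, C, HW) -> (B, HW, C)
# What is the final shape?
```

Input: (3, 152, 10, 24) -> after flatten(2): (3, 152, 240) -> Output: (3, 240, 152)

Answer: (3, 240, 152)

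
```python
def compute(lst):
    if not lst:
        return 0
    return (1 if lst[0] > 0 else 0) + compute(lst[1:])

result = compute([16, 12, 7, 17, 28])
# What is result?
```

Count of positive elements in [16, 12, 7, 17, 28] = 5

Answer: 5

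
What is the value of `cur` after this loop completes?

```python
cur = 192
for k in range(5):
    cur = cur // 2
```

Halve 5 times: 192 // 2^5 = 6
`cur` takes the values: 192 → 96 → 48 → 24 → 12 → 6

Answer: 6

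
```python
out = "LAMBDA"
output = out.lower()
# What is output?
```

Trace:
`out = "LAMBDA"` → out = 'LAMBDA'
`output = out.lower()` → output = 'lambda'
So output = 'lambda'

Answer: 'lambda'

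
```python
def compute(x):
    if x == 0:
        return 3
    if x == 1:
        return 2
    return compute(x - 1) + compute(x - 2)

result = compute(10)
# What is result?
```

Build up from base cases: compute(0)=3, compute(1)=2, compute(2)=5, compute(3)=7, compute(4)=12, compute(5)=19, compute(6)=31, ..., compute(10)=212

Answer: 212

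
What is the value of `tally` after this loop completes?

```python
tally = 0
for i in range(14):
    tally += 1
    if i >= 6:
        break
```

Loop breaks when i reaches 6, tally is 7
`tally` takes the values: 0 → 1 → 2 → 3 → 4 → 5 → 6 → 7

Answer: 7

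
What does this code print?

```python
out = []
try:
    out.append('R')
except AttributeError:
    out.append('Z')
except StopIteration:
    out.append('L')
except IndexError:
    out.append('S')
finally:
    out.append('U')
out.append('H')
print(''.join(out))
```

Execution trace: 'R' (try body, no exception) → 'U' (finally) → 'H' (after the try/except). Output: RUH

Answer: RUH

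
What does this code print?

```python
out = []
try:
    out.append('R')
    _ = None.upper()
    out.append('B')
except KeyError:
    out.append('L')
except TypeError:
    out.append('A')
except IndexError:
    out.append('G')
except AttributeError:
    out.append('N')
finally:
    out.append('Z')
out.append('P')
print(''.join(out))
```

Execution trace: 'R' (try body) → 'N' (except AttributeError) → 'Z' (finally) → 'P' (after the try/except). Output: RNZP

Answer: RNZP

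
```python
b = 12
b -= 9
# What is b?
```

Trace:
`b = 12` → b = 12
`b -= 9` → b = 3
So b = 3

Answer: 3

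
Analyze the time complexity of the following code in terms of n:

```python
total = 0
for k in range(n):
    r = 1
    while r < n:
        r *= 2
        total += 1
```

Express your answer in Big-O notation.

Each loop level contributes: n × log n. Multiplying the contributions gives O(n log n).

Answer: O(n log n)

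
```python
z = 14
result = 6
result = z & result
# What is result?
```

Trace:
`z = 14` → z = 14
`result = 6` → result = 6
`result = z & result` → result = 6
So result = 6

Answer: 6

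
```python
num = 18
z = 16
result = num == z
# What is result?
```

Trace:
`num = 18` → num = 18
`z = 16` → z = 16
`result = num == z` → result = False
So result = False

Answer: False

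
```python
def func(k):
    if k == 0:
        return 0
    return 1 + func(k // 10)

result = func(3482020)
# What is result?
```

Count of digits of 3482020: 7

Answer: 7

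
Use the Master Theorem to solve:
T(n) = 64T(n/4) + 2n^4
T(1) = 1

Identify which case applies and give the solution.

a=64, b=4, f(n)=2n^4. log_4(64) = 3. Since c=4 > 3 and the regularity condition holds (64(n/4)^4 = (64/4^4)n^4 with 64/4^4 < 1), Case 3 applies: T(n) = Θ(f(n)) = O(n^4).

Answer: O(n^4) - Case 3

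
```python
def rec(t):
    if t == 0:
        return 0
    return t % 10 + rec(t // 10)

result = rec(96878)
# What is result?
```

Sum of digits of 96878: 8 + 7 + 8 + 6 + 9 = 38

Answer: 38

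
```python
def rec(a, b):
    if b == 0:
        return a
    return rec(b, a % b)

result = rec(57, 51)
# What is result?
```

rec(57, 51) -> rec(51, 6) -> rec(6, 3) -> rec(3, 0) -> 3

Answer: 3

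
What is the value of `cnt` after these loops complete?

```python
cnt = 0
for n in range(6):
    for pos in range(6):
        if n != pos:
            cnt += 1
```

6² - 6 (exclude diagonal)
`cnt` takes the values: 0 → 1 → 2 → 3 → 4 → 5 → 6 → 7 → 8 → 9 → 10 → 11 → 12 → 13 → 14 → 15 → 16 → 17 → 18 → 19 → 20 → 21 → 22 → 23 → 24 → 25 → 26 → 27 → 28 → 29 → 30

Answer: 30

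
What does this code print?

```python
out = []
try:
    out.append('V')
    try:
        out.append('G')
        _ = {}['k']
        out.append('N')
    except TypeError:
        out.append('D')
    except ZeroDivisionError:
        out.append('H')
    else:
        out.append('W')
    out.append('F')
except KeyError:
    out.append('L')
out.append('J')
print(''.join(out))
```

Execution trace: 'V' (try body) → 'G' (inner try body) → 'L' (except KeyError) → 'J' (after the try/except). Output: VGLJ

Answer: VGLJ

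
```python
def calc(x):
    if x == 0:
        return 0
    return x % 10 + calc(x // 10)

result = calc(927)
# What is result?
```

Sum of digits of 927: 7 + 2 + 9 = 18

Answer: 18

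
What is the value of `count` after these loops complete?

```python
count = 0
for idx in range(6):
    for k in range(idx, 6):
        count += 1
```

Upper triangle: 6 + 5 + ... + 1
`count` takes the values: 0 → 1 → 2 → 3 → 4 → 5 → 6 → 7 → 8 → 9 → 10 → 11 → 12 → 13 → 14 → 15 → 16 → 17 → 18 → 19 → 20 → 21

Answer: 21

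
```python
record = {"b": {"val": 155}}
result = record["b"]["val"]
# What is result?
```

Trace:
`record = {"b": {"val": 155}}` → record = {'b': {'val': 155}}
`result = record["b"]["val"]` → result = 155
So result = 155

Answer: 155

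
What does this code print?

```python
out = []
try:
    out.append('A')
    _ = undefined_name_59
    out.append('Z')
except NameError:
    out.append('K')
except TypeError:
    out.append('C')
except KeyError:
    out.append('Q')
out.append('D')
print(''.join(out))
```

Execution trace: 'A' (try body) → 'K' (except NameError) → 'D' (after the try/except). Output: AKD

Answer: AKD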